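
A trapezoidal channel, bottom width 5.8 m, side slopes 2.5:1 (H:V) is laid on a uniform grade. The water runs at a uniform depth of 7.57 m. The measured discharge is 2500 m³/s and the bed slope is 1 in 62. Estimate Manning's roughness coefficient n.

n = 0.024

With bottom width b = 5.8 m and side slope z = 2.5: A = (b + zy)y = (5.8 + 2.5×7.57)×7.57 = 187.2 m²; P = b + 2y√(1+z²) = 5.8 + 2×7.57×2.693 = 46.57 m.
Hydraulic radius R = A/P = 187.2/46.57 = 4.019 m.
Rearranging Manning's equation: n = (1/Q) A R^(2/3) S^(1/2) = (1/2500) × 187.2 × 4.019^(2/3) × √0.01613 = 0.024.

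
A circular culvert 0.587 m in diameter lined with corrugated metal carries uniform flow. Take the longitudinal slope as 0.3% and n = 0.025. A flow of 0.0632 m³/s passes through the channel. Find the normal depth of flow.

Manning's equation rearranged: A R^(2/3) = nQ / (1·√S) = 0.025 × 0.0632 / (√0.003) = 0.02885.
Trying y = 0.173 m: A R^(2/3) = 0.01425 — too small.
Trying y = 0.252 m: A R^(2/3) = 0.02884 — ≈ 0.02885.

y_n = 0.252 m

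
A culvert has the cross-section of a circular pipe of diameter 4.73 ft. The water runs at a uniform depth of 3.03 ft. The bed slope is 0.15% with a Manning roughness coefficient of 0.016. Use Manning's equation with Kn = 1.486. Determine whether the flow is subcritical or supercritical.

subcritical

For a circular section of diameter D = 4.73 ft at depth y = 3.03 ft, the central angle is θ = 2 arccos(1 − 2y/D) = 3.712 rad. Then A = (D²/8)(θ − sin θ) = 11.89 ft² and P = Dθ/2 = 8.778 ft.
Hydraulic radius R = A/P = 11.89/8.778 = 1.354 ft.
V = (1.486/n) R^(2/3) √S = (1.486/0.016) × 1.354^(2/3) × √0.0015 = 4.403 ft/s. Hydraulic depth D_h = A/T = 11.89/4.539 = 2.619 ft.
Froude number Fr = V/√(g·D_h) = 4.403/√(32.2×2.619) = 0.479, which is less than 1, so the flow is subcritical.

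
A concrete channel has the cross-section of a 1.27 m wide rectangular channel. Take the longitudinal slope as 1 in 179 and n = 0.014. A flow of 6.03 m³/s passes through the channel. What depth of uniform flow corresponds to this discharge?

Manning's equation rearranged: A R^(2/3) = nQ / (1·√S) = 0.014 × 6.03 / (√0.005587) = 1.129.
At y = 1.66 m: A R^(2/3) = 1.255 — high.
At y = 1.21 m: A R^(2/3) = 0.857 — low.
At y = 1.52 m: A R^(2/3) = 1.13 — close enough.

y_n = 1.52 m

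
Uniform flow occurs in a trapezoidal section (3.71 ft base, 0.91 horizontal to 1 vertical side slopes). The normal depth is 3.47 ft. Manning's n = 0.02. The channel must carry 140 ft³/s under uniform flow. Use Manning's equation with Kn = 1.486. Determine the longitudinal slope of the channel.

With bottom width b = 3.71 ft and side slope z = 0.91: A = (b + zy)y = (3.71 + 0.91×3.47)×3.47 = 23.83 ft²; P = b + 2y√(1+z²) = 3.71 + 2×3.47×1.352 = 13.09 ft.
Hydraulic radius R = A/P = 23.83/13.09 = 1.82 ft.
From Manning's equation, S = [nQ / (1.486 A R^(2/3))]² = [0.02 × 140 / (1.486 × 23.83 × 1.82^(2/3))]² = 0.00281.

S = 0.00281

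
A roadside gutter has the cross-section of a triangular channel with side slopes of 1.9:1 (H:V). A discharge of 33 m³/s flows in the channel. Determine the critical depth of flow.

y_c = 2.28 m

At critical depth, Q² T / (g A³) = 1, i.e. A³/T = Q²/g = 33²/9.81 = 111.
Trying y = 1.85 m: A³/T = 39.11 — short.
Trying y = 2.28 m: A³/T = 111.2 — close enough.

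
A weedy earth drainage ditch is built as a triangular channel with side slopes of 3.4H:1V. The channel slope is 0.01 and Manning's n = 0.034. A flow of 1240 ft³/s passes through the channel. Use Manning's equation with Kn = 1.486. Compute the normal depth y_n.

y_n = 6.31 ft

Manning's equation rearranged: A R^(2/3) = nQ / (1.486·√S) = 0.034 × 1240 / (1.486 × √0.01) = 283.7.
Trying y = 5.53 ft: A R^(2/3) = 199.2 — too small.
Trying y = 7.69 ft: A R^(2/3) = 480 — too large.
Trying y = 6.31 ft: A R^(2/3) = 283.3 — ≈ 283.7.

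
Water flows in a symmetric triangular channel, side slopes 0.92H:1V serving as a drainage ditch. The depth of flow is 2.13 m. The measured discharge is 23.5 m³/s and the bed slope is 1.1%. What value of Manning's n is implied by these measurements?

n = 0.015

For a triangular section with side slope z = 0.92: A = zy² = 0.92×2.13² = 4.174 m²; P = 2y√(1+z²) = 2×2.13×1.359 = 5.789 m.
Hydraulic radius R = A/P = 4.174/5.789 = 0.7211 m.
Rearranging Manning's equation: n = (1/Q) A R^(2/3) S^(1/2) = (1/23.5) × 4.174 × 0.7211^(2/3) × √0.011 = 0.015.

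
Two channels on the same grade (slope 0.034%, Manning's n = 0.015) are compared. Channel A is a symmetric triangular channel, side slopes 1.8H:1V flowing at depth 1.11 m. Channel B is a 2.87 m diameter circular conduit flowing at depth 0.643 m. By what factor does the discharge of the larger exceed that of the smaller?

Channel A: For a triangular section with side slope z = 1.8: A = zy² = 1.8×1.11² = 2.218 m²; P = 2y√(1+z²) = 2×1.11×2.059 = 4.571 m. Hydraulic radius R = A/P = 2.218/4.571 = 0.4852 m. Q_A = (1/0.015)·2.218·0.4852^(2/3)·√0.00034 = 1.683 m³/s.
Channel B: For a circular section of diameter D = 2.87 m at depth y = 0.643 m, the central angle is θ = 2 arccos(1 − 2y/D) = 1.972 rad. Then A = (D²/8)(θ − sin θ) = 1.083 m² and P = Dθ/2 = 2.83 m. Hydraulic radius R = A/P = 1.083/2.83 = 0.3826 m. Q_B = (1/0.015)·1.083·0.3826^(2/3)·√0.00034 = 0.7016 m³/s.
The larger discharge is 1.683 m³/s and the smaller is 0.7016 m³/s; the ratio is 2.4.

2.4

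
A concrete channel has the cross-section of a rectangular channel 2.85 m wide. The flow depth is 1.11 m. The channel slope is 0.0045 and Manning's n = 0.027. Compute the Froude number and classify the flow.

Flow area A = b·y = 2.85 × 1.11 = 3.164 m². Wetted perimeter P = b + 2y = 2.85 + 2×1.11 = 5.07 m.
Hydraulic radius R = A/P = 3.164/5.07 = 0.624 m.
V = (1/n) R^(2/3) √S = (1/0.027) × 0.624^(2/3) × √0.0045 = 1.814 m/s. Hydraulic depth D_h = A/T = 3.164/2.85 = 1.11 m.
Froude number Fr = V/√(g·D_h) = 1.814/√(9.81×1.11) = 0.55, which is less than 1, so the flow is subcritical.

subcritical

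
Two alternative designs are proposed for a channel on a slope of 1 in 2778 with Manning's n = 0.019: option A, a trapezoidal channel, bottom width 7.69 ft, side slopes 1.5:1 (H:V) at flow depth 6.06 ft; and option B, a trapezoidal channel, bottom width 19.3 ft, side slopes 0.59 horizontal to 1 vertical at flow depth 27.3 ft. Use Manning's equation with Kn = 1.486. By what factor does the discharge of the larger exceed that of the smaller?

Channel A: With bottom width b = 7.69 ft and side slope z = 1.5: A = (b + zy)y = (7.69 + 1.5×6.06)×6.06 = 101.7 ft²; P = b + 2y√(1+z²) = 7.69 + 2×6.06×1.803 = 29.54 ft. Hydraulic radius R = A/P = 101.7/29.54 = 3.442 ft. Q_A = (1.486/0.019)·101.7·3.442^(2/3)·√0.00036 = 344 ft³/s.
Channel B: With bottom width b = 19.3 ft and side slope z = 0.59: A = (b + zy)y = (19.3 + 0.59×27.3)×27.3 = 966.6 ft²; P = b + 2y√(1+z²) = 19.3 + 2×27.3×1.161 = 82.69 ft. Hydraulic radius R = A/P = 966.6/82.69 = 11.69 ft. Q_B = (1.486/0.019)·966.6·11.69^(2/3)·√0.00036 = 7388 ft³/s.
The larger discharge is 7388 ft³/s and the smaller is 344 ft³/s; the ratio is 21.5.

21.5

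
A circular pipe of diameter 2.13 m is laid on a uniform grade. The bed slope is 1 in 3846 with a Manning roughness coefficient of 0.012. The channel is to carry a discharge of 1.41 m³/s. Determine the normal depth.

y_n = 0.999 m

Manning's equation rearranged: A R^(2/3) = nQ / (1·√S) = 0.012 × 1.41 / (√0.00026) = 1.049.
At y = 1.18 m: A R^(2/3) = 1.387 — too large.
At y = 0.811 m: A R^(2/3) = 0.7204 — too small.
At y = 0.999 m: A R^(2/3) = 1.049 — matches.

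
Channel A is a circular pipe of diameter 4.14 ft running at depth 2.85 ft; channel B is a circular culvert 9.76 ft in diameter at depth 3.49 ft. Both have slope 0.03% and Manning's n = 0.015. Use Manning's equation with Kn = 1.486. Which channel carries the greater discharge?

channel B

Channel A: For a circular section of diameter D = 4.14 ft at depth y = 2.85 ft, the central angle is θ = 2 arccos(1 − 2y/D) = 3.914 rad. Then A = (D²/8)(θ − sin θ) = 9.882 ft² and P = Dθ/2 = 8.103 ft. Hydraulic radius R = A/P = 9.882/8.103 = 1.22 ft. Q_A = (1.486/0.015)·9.882·1.22^(2/3)·√0.0003 = 19.36 ft³/s.
Channel B: For a circular section of diameter D = 9.76 ft at depth y = 3.49 ft, the central angle is θ = 2 arccos(1 − 2y/D) = 2.564 rad. Then A = (D²/8)(θ − sin θ) = 24.03 ft² and P = Dθ/2 = 12.51 ft. Hydraulic radius R = A/P = 24.03/12.51 = 1.92 ft. Q_B = (1.486/0.015)·24.03·1.92^(2/3)·√0.0003 = 63.69 ft³/s.
Q_A = 19.36 ft³/s vs Q_B = 63.69 ft³/s, so channel B carries more.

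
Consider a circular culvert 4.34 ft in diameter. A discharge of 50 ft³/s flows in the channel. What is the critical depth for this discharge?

At critical depth, Q² T / (g A³) = 1, i.e. A³/T = Q²/g = 50²/32.2 = 77.64.
At y = 2.47 ft: A³/T = 152.9 — over.
At y = 1.65 ft: A³/T = 32.64 — short.
At y = 2.07 ft: A³/T = 77.86 — close enough.

y_c = 2.07 ft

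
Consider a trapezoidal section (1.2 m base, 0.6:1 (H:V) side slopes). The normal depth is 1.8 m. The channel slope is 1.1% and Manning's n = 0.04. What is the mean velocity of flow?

V = 2.18 m/s

With bottom width b = 1.2 m and side slope z = 0.6: A = (b + zy)y = (1.2 + 0.6×1.8)×1.8 = 4.104 m²; P = b + 2y√(1+z²) = 1.2 + 2×1.8×1.166 = 5.398 m.
Hydraulic radius R = A/P = 4.104/5.398 = 0.7602 m.
From Manning's equation, V = (1/n) R^(2/3) S^(1/2) = (1/0.04) × 0.7602^(2/3) × 0.011^(1/2) = 2.18 m/s.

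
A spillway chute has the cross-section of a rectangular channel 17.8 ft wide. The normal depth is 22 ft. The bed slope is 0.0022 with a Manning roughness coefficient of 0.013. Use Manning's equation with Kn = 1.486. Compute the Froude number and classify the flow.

Flow area A = b·y = 17.8 × 22 = 391.6 ft². Wetted perimeter P = b + 2y = 17.8 + 2×22 = 61.8 ft.
Hydraulic radius R = A/P = 391.6/61.8 = 6.337 ft.
V = (1.486/n) R^(2/3) √S = (1.486/0.013) × 6.337^(2/3) × √0.0022 = 18.36 ft/s. Hydraulic depth D_h = A/T = 391.6/17.8 = 22 ft.
Froude number Fr = V/√(g·D_h) = 18.36/√(32.2×22) = 0.69, which is less than 1, so the flow is subcritical.

subcritical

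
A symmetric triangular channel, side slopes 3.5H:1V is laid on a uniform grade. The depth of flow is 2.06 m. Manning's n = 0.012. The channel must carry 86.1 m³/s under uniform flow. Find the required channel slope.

For a triangular section with side slope z = 3.5: A = zy² = 3.5×2.06² = 14.85 m²; P = 2y√(1+z²) = 2×2.06×3.64 = 15 m.
Hydraulic radius R = A/P = 14.85/15 = 0.9904 m.
From Manning's equation, S = [nQ / (1 A R^(2/3))]² = [0.012 × 86.1 / (1 × 14.85 × 0.9904^(2/3))]² = 0.0049.

S = 0.0049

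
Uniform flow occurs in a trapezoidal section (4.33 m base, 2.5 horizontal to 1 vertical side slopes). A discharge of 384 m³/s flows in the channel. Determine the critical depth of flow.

At critical depth, Q² T / (g A³) = 1, i.e. A³/T = Q²/g = 384²/9.81 = 15030.
Trying y = 3.33 m: A³/T = 3567 — low.
Trying y = 4.67 m: A³/T = 15090 — close enough.

y_c = 4.67 m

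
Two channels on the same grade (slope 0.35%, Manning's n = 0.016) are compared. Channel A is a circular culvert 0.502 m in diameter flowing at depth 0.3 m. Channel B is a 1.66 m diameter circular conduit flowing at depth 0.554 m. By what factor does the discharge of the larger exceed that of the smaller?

Channel A: For a circular section of diameter D = 0.502 m at depth y = 0.3 m, the central angle is θ = 2 arccos(1 − 2y/D) = 3.535 rad. Then A = (D²/8)(θ − sin θ) = 0.1234 m² and P = Dθ/2 = 0.8872 m. Hydraulic radius R = A/P = 0.1234/0.8872 = 0.1391 m. Q_A = (1/0.016)·0.1234·0.1391^(2/3)·√0.0035 = 0.1225 m³/s.
Channel B: For a circular section of diameter D = 1.66 m at depth y = 0.554 m, the central angle is θ = 2 arccos(1 − 2y/D) = 2.464 rad. Then A = (D²/8)(θ − sin θ) = 0.6326 m² and P = Dθ/2 = 2.045 m. Hydraulic radius R = A/P = 0.6326/2.045 = 0.3093 m. Q_B = (1/0.016)·0.6326·0.3093^(2/3)·√0.0035 = 1.07 m³/s.
The larger discharge is 1.07 m³/s and the smaller is 0.1225 m³/s; the ratio is 8.73.

8.73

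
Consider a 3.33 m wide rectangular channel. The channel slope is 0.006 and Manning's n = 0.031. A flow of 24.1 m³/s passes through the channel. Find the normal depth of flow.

y_n = 2.81 m

Manning's equation rearranged: A R^(2/3) = nQ / (1·√S) = 0.031 × 24.1 / (√0.006) = 9.645.
Trying y = 2.45 m: A R^(2/3) = 8.111 — low.
Trying y = 3.56 m: A R^(2/3) = 12.89 — high.
Trying y = 2.81 m: A R^(2/3) = 9.639 — matches.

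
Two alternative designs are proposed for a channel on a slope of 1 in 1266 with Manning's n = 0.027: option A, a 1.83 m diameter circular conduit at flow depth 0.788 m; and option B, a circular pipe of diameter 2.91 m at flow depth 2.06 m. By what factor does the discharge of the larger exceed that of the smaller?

Channel A: For a circular section of diameter D = 1.83 m at depth y = 0.788 m, the central angle is θ = 2 arccos(1 − 2y/D) = 2.863 rad. Then A = (D²/8)(θ − sin θ) = 1.083 m² and P = Dθ/2 = 2.62 m. Hydraulic radius R = A/P = 1.083/2.62 = 0.4136 m. Q_A = (1/0.027)·1.083·0.4136^(2/3)·√0.0007899 = 0.626 m³/s.
Channel B: For a circular section of diameter D = 2.91 m at depth y = 2.06 m, the central angle is θ = 2 arccos(1 − 2y/D) = 3.999 rad. Then A = (D²/8)(θ − sin θ) = 5.034 m² and P = Dθ/2 = 5.819 m. Hydraulic radius R = A/P = 5.034/5.819 = 0.8651 m. Q_B = (1/0.027)·5.034·0.8651^(2/3)·√0.0007899 = 4.757 m³/s.
The larger discharge is 4.757 m³/s and the smaller is 0.626 m³/s; the ratio is 7.6.

7.6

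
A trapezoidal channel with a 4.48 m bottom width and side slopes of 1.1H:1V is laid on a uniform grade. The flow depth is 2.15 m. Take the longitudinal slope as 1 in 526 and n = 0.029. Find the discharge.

With bottom width b = 4.48 m and side slope z = 1.1: A = (b + zy)y = (4.48 + 1.1×2.15)×2.15 = 14.72 m²; P = b + 2y√(1+z²) = 4.48 + 2×2.15×1.487 = 10.87 m.
Hydraulic radius R = A/P = 14.72/10.87 = 1.354 m.
Manning's equation: Q = (1/n) A R^(2/3) S^(1/2) = (1/0.029) × 14.72 × 1.354^(2/3) × 0.001901^(1/2) = 27.1 m³/s.

Q = 27.1 m³/s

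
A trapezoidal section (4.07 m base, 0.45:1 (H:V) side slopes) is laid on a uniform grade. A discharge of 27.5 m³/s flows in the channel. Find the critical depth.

At critical depth, Q² T / (g A³) = 1, i.e. A³/T = Q²/g = 27.5²/9.81 = 77.09.
At y = 1.36 m: A³/T = 48.77 — short.
At y = 1.96 m: A³/T = 156.7 — over.
At y = 1.57 m: A³/T = 76.91 — matches.

y_c = 1.57 m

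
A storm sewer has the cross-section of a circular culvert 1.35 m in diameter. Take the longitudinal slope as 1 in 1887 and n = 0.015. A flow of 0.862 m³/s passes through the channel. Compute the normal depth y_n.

y_n = 0.921 m

Manning's equation rearranged: A R^(2/3) = nQ / (1·√S) = 0.015 × 0.862 / (√0.0005299) = 0.5617.
Try y = 0.657 m: A R^(2/3) = 0.3313 — low.
Try y = 1.07 m: A R^(2/3) = 0.672 — high.
Try y = 0.921 m: A R^(2/3) = 0.5614 — close enough.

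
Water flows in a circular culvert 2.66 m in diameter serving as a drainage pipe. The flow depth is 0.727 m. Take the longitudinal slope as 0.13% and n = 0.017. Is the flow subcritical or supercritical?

subcritical

For a circular section of diameter D = 2.66 m at depth y = 0.727 m, the central angle is θ = 2 arccos(1 − 2y/D) = 2.2 rad. Then A = (D²/8)(θ − sin θ) = 1.231 m² and P = Dθ/2 = 2.927 m.
Hydraulic radius R = A/P = 1.231/2.927 = 0.4208 m.
V = (1/n) R^(2/3) √S = (1/0.017) × 0.4208^(2/3) × √0.0013 = 1.191 m/s. Hydraulic depth D_h = A/T = 1.231/2.371 = 0.5194 m.
Froude number Fr = V/√(g·D_h) = 1.191/√(9.81×0.5194) = 0.528, which is less than 1, so the flow is subcritical.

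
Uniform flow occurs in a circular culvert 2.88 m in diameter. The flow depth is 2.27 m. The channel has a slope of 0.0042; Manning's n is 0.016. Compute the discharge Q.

Q = 20.4 m³/s

For a circular section of diameter D = 2.88 m at depth y = 2.27 m, the central angle is θ = 2 arccos(1 − 2y/D) = 4.37 rad. Then A = (D²/8)(θ − sin θ) = 5.508 m² and P = Dθ/2 = 6.293 m.
Hydraulic radius R = A/P = 5.508/6.293 = 0.8752 m.
Manning's equation: Q = (1/n) A R^(2/3) S^(1/2) = (1/0.016) × 5.508 × 0.8752^(2/3) × 0.0042^(1/2) = 20.4 m³/s.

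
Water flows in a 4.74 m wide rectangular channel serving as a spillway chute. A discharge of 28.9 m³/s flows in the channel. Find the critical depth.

For a rectangular channel, critical depth y_c = (q²/g)^(1/3) where q = Q/b = 28.9/4.74 = 6.097 m²/s.
So y_c = (6.097²/9.81)^(1/3) = 1.56 m.

y_c = 1.56 m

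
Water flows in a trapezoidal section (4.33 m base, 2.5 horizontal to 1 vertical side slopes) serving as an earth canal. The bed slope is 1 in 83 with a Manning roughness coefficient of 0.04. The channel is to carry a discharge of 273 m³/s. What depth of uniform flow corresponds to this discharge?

Manning's equation rearranged: A R^(2/3) = nQ / (1·√S) = 0.04 × 273 / (√0.01205) = 99.49.
At y = 4.69 m: A R^(2/3) = 140.4 — too large.
At y = 3.2 m: A R^(2/3) = 59.03 — too small.
At y = 4.04 m: A R^(2/3) = 99.65 — close enough.

y_n = 4.04 m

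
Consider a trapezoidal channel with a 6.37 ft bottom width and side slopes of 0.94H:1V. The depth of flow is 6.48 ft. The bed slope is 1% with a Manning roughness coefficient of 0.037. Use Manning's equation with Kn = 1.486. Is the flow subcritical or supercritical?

subcritical

With bottom width b = 6.37 ft and side slope z = 0.94: A = (b + zy)y = (6.37 + 0.94×6.48)×6.48 = 80.75 ft²; P = b + 2y√(1+z²) = 6.37 + 2×6.48×1.372 = 24.16 ft.
Hydraulic radius R = A/P = 80.75/24.16 = 3.343 ft.
V = (1.486/n) R^(2/3) √S = (1.486/0.037) × 3.343^(2/3) × √0.01 = 8.979 ft/s. Hydraulic depth D_h = A/T = 80.75/18.55 = 4.352 ft.
Froude number Fr = V/√(g·D_h) = 8.979/√(32.2×4.352) = 0.758, which is less than 1, so the flow is subcritical.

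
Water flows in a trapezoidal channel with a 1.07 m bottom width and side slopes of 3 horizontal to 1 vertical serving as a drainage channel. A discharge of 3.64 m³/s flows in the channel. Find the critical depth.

y_c = 0.632 m

At critical depth, Q² T / (g A³) = 1, i.e. A³/T = Q²/g = 3.64²/9.81 = 1.351.
At y = 0.799 m: A³/T = 3.625 — too large.
At y = 0.519 m: A³/T = 0.6057 — too small.
At y = 0.632 m: A³/T = 1.355 — close enough.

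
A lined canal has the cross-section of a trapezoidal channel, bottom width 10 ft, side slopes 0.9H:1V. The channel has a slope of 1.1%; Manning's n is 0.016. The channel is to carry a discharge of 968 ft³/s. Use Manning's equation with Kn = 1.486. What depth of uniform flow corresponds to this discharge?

y_n = 3.91 ft

Manning's equation rearranged: A R^(2/3) = nQ / (1.486·√S) = 0.016 × 968 / (1.486 × √0.011) = 99.38.
At y = 4.79 ft: A R^(2/3) = 142.4 — over.
At y = 3.33 ft: A R^(2/3) = 75.03 — short.
At y = 3.91 ft: A R^(2/3) = 99.33 — matches.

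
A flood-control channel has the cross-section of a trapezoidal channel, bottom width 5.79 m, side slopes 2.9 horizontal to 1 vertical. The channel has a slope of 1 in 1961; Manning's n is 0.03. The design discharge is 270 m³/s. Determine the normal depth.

y_n = 6.42 m

Manning's equation rearranged: A R^(2/3) = nQ / (1·√S) = 0.03 × 270 / (√0.0005099) = 358.7.
At y = 5.56 m: A R^(2/3) = 256.4 — low.
At y = 7.97 m: A R^(2/3) = 600.8 — high.
At y = 6.42 m: A R^(2/3) = 359.1 — close enough.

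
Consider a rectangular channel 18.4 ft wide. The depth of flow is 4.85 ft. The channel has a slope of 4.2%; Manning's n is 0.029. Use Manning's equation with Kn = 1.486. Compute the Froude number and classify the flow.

Flow area A = b·y = 18.4 × 4.85 = 89.24 ft². Wetted perimeter P = b + 2y = 18.4 + 2×4.85 = 28.1 ft.
Hydraulic radius R = A/P = 89.24/28.1 = 3.176 ft.
V = (1.486/n) R^(2/3) √S = (1.486/0.029) × 3.176^(2/3) × √0.042 = 22.69 ft/s. Hydraulic depth D_h = A/T = 89.24/18.4 = 4.85 ft.
Froude number Fr = V/√(g·D_h) = 22.69/√(32.2×4.85) = 1.82, which is greater than 1, so the flow is supercritical.

supercritical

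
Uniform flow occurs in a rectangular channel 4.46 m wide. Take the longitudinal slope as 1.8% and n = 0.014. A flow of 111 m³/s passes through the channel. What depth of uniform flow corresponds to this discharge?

y_n = 2.37 m

Manning's equation rearranged: A R^(2/3) = nQ / (1·√S) = 0.014 × 111 / (√0.018) = 11.58.
Trying y = 1.63 m: A R^(2/3) = 6.984 — low.
Trying y = 2.72 m: A R^(2/3) = 13.89 — high.
Trying y = 2.37 m: A R^(2/3) = 11.6 — close enough.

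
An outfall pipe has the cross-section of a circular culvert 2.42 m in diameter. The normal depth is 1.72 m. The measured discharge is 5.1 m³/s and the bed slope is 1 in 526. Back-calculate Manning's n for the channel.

For a circular section of diameter D = 2.42 m at depth y = 1.72 m, the central angle is θ = 2 arccos(1 − 2y/D) = 4.012 rad. Then A = (D²/8)(θ − sin θ) = 3.496 m² and P = Dθ/2 = 4.854 m.
Hydraulic radius R = A/P = 3.496/4.854 = 0.7203 m.
Rearranging Manning's equation: n = (1/Q) A R^(2/3) S^(1/2) = (1/5.1) × 3.496 × 0.7203^(2/3) × √0.001901 = 0.024.

n = 0.024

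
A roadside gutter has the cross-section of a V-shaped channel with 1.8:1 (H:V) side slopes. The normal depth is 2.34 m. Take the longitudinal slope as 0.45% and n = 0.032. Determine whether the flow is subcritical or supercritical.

For a triangular section with side slope z = 1.8: A = zy² = 1.8×2.34² = 9.856 m²; P = 2y√(1+z²) = 2×2.34×2.059 = 9.637 m.
Hydraulic radius R = A/P = 9.856/9.637 = 1.023 m.
V = (1/n) R^(2/3) √S = (1/0.032) × 1.023^(2/3) × √0.0045 = 2.128 m/s. Hydraulic depth D_h = A/T = 9.856/8.424 = 1.17 m.
Froude number Fr = V/√(g·D_h) = 2.128/√(9.81×1.17) = 0.628, which is less than 1, so the flow is subcritical.

subcritical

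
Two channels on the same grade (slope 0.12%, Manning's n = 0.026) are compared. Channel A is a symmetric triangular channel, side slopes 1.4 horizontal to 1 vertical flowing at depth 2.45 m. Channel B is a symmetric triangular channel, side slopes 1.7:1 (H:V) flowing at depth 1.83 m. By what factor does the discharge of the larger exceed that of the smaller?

1.73

Channel A: For a triangular section with side slope z = 1.4: A = zy² = 1.4×2.45² = 8.404 m²; P = 2y√(1+z²) = 2×2.45×1.72 = 8.43 m. Hydraulic radius R = A/P = 8.404/8.43 = 0.9968 m. Q_A = (1/0.026)·8.404·0.9968^(2/3)·√0.0012 = 11.17 m³/s.
Channel B: For a triangular section with side slope z = 1.7: A = zy² = 1.7×1.83² = 5.693 m²; P = 2y√(1+z²) = 2×1.83×1.972 = 7.219 m. Hydraulic radius R = A/P = 5.693/7.219 = 0.7887 m. Q_B = (1/0.026)·5.693·0.7887^(2/3)·√0.0012 = 6.475 m³/s.
The larger discharge is 11.17 m³/s and the smaller is 6.475 m³/s; the ratio is 1.73.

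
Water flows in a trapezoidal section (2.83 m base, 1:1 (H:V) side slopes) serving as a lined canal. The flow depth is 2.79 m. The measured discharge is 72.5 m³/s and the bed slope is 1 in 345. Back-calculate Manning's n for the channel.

With bottom width b = 2.83 m and side slope z = 1: A = (b + zy)y = (2.83 + 1×2.79)×2.79 = 15.68 m²; P = b + 2y√(1+z²) = 2.83 + 2×2.79×1.414 = 10.72 m.
Hydraulic radius R = A/P = 15.68/10.72 = 1.462 m.
Rearranging Manning's equation: n = (1/Q) A R^(2/3) S^(1/2) = (1/72.5) × 15.68 × 1.462^(2/3) × √0.002899 = 0.015.

n = 0.015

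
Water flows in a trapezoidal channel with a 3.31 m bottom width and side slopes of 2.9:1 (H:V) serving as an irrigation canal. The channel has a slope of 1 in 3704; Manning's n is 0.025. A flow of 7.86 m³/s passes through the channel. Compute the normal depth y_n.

Manning's equation rearranged: A R^(2/3) = nQ / (1·√S) = 0.025 × 7.86 / (√0.00027) = 11.96.
Try y = 1.08 m: A R^(2/3) = 5.486 — too small.
Try y = 1.88 m: A R^(2/3) = 17.66 — too large.
Try y = 1.57 m: A R^(2/3) = 11.96 — ≈ 11.96.

y_n = 1.57 m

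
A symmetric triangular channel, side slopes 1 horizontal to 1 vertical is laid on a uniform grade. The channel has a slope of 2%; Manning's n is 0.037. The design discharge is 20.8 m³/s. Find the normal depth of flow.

y_n = 2.45 m

Manning's equation rearranged: A R^(2/3) = nQ / (1·√S) = 0.037 × 20.8 / (√0.02) = 5.442.
Try y = 2.97 m: A R^(2/3) = 9.113 — high.
Try y = 1.77 m: A R^(2/3) = 2.292 — low.
Try y = 2.45 m: A R^(2/3) = 5.454 — close enough.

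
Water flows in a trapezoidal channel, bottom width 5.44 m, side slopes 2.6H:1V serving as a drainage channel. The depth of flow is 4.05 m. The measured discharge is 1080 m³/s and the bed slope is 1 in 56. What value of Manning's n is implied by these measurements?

With bottom width b = 5.44 m and side slope z = 2.6: A = (b + zy)y = (5.44 + 2.6×4.05)×4.05 = 64.68 m²; P = b + 2y√(1+z²) = 5.44 + 2×4.05×2.786 = 28 m.
Hydraulic radius R = A/P = 64.68/28 = 2.31 m.
Rearranging Manning's equation: n = (1/Q) A R^(2/3) S^(1/2) = (1/1080) × 64.68 × 2.31^(2/3) × √0.01786 = 0.014.

n = 0.014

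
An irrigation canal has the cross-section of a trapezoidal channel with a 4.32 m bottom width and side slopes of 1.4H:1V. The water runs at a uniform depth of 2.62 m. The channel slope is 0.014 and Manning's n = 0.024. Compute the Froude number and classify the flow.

With bottom width b = 4.32 m and side slope z = 1.4: A = (b + zy)y = (4.32 + 1.4×2.62)×2.62 = 20.93 m²; P = b + 2y√(1+z²) = 4.32 + 2×2.62×1.72 = 13.34 m.
Hydraulic radius R = A/P = 20.93/13.34 = 1.569 m.
V = (1/n) R^(2/3) √S = (1/0.024) × 1.569^(2/3) × √0.014 = 6.658 m/s. Hydraulic depth D_h = A/T = 20.93/11.66 = 1.796 m.
Froude number Fr = V/√(g·D_h) = 6.658/√(9.81×1.796) = 1.59, which is greater than 1, so the flow is supercritical.

supercritical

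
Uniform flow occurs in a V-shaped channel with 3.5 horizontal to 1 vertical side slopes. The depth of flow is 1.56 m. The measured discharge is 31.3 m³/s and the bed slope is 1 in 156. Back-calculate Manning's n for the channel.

For a triangular section with side slope z = 3.5: A = zy² = 3.5×1.56² = 8.518 m²; P = 2y√(1+z²) = 2×1.56×3.64 = 11.36 m.
Hydraulic radius R = A/P = 8.518/11.36 = 0.75 m.
Rearranging Manning's equation: n = (1/Q) A R^(2/3) S^(1/2) = (1/31.3) × 8.518 × 0.75^(2/3) × √0.00641 = 0.018.

n = 0.018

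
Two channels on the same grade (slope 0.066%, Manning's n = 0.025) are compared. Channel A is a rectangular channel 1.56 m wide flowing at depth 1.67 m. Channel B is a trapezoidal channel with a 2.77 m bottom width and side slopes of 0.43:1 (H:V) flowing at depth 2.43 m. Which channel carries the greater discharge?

channel B

Channel A: Flow area A = b·y = 1.56 × 1.67 = 2.605 m². Wetted perimeter P = b + 2y = 1.56 + 2×1.67 = 4.9 m. Hydraulic radius R = A/P = 2.605/4.9 = 0.5317 m. Q_A = (1/0.025)·2.605·0.5317^(2/3)·√0.00066 = 1.757 m³/s.
Channel B: With bottom width b = 2.77 m and side slope z = 0.43: A = (b + zy)y = (2.77 + 0.43×2.43)×2.43 = 9.27 m²; P = b + 2y√(1+z²) = 2.77 + 2×2.43×1.089 = 8.06 m. Hydraulic radius R = A/P = 9.27/8.06 = 1.15 m. Q_B = (1/0.025)·9.27·1.15^(2/3)·√0.00066 = 10.46 m³/s.
Q_A = 1.757 m³/s vs Q_B = 10.46 m³/s, so channel B carries more.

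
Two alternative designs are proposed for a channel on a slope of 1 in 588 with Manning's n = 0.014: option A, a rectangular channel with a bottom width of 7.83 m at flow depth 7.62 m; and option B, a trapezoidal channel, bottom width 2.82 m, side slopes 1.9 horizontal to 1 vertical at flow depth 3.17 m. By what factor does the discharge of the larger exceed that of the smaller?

2.81

Channel A: Flow area A = b·y = 7.83 × 7.62 = 59.66 m². Wetted perimeter P = b + 2y = 7.83 + 2×7.62 = 23.07 m. Hydraulic radius R = A/P = 59.66/23.07 = 2.586 m. Q_A = (1/0.014)·59.66·2.586^(2/3)·√0.001701 = 331.1 m³/s.
Channel B: With bottom width b = 2.82 m and side slope z = 1.9: A = (b + zy)y = (2.82 + 1.9×3.17)×3.17 = 28.03 m²; P = b + 2y√(1+z²) = 2.82 + 2×3.17×2.147 = 16.43 m. Hydraulic radius R = A/P = 28.03/16.43 = 1.706 m. Q_B = (1/0.014)·28.03·1.706^(2/3)·√0.001701 = 117.9 m³/s.
The larger discharge is 331.1 m³/s and the smaller is 117.9 m³/s; the ratio is 2.81.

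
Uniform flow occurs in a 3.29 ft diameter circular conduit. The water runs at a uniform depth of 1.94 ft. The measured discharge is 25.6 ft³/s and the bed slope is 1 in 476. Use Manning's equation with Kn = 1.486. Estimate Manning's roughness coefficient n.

n = 0.013

For a circular section of diameter D = 3.29 ft at depth y = 1.94 ft, the central angle is θ = 2 arccos(1 − 2y/D) = 3.502 rad. Then A = (D²/8)(θ − sin θ) = 5.216 ft² and P = Dθ/2 = 5.761 ft.
Hydraulic radius R = A/P = 5.216/5.761 = 0.9054 ft.
Rearranging Manning's equation: n = (1.486/Q) A R^(2/3) S^(1/2) = (1.486/25.6) × 5.216 × 0.9054^(2/3) × √0.002101 = 0.013.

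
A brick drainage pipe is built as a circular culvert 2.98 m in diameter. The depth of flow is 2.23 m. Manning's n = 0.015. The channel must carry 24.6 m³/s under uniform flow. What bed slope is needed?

For a circular section of diameter D = 2.98 m at depth y = 2.23 m, the central angle is θ = 2 arccos(1 − 2y/D) = 4.181 rad. Then A = (D²/8)(θ − sin θ) = 5.598 m² and P = Dθ/2 = 6.23 m.
Hydraulic radius R = A/P = 5.598/6.23 = 0.8986 m.
From Manning's equation, S = [nQ / (1 A R^(2/3))]² = [0.015 × 24.6 / (1 × 5.598 × 0.8986^(2/3))]² = 0.00501.

S = 0.00501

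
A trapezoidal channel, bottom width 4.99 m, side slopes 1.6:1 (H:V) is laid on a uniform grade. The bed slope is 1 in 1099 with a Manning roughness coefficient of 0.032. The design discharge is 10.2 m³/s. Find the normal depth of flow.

Manning's equation rearranged: A R^(2/3) = nQ / (1·√S) = 0.032 × 10.2 / (√0.0009099) = 10.82.
Try y = 1.11 m: A R^(2/3) = 6.57 — low.
Try y = 1.7 m: A R^(2/3) = 14.38 — high.
Try y = 1.46 m: A R^(2/3) = 10.83 — ≈ 10.82.

y_n = 1.46 m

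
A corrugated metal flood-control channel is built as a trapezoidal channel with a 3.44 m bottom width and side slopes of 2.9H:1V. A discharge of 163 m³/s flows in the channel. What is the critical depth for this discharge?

At critical depth, Q² T / (g A³) = 1, i.e. A³/T = Q²/g = 163²/9.81 = 2708.
Trying y = 3.54 m: A³/T = 4765 — high.
Trying y = 2.45 m: A³/T = 977 — low.
Trying y = 3.11 m: A³/T = 2709 — ≈ 2708.

y_c = 3.11 m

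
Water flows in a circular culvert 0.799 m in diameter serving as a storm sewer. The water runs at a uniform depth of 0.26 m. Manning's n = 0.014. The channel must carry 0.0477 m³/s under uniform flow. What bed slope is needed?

For a circular section of diameter D = 0.799 m at depth y = 0.26 m, the central angle is θ = 2 arccos(1 − 2y/D) = 2.428 rad. Then A = (D²/8)(θ − sin θ) = 0.1415 m² and P = Dθ/2 = 0.9701 m.
Hydraulic radius R = A/P = 0.1415/0.9701 = 0.1459 m.
From Manning's equation, S = [nQ / (1 A R^(2/3))]² = [0.014 × 0.0477 / (1 × 0.1415 × 0.1459^(2/3))]² = 0.00029.

S = 0.00029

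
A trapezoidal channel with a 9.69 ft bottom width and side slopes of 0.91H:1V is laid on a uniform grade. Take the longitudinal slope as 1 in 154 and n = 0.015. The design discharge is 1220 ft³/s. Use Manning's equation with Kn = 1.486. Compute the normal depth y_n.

Manning's equation rearranged: A R^(2/3) = nQ / (1.486·√S) = 0.015 × 1220 / (1.486 × √0.006494) = 152.8.
Try y = 4.1 ft: A R^(2/3) = 105.3 — low.
Try y = 5.05 ft: A R^(2/3) = 153.1 — matches.

y_n = 5.05 ft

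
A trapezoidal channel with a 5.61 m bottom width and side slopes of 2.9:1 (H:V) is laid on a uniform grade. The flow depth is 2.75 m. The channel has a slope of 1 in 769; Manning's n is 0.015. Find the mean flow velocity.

V = 3.37 m/s

With bottom width b = 5.61 m and side slope z = 2.9: A = (b + zy)y = (5.61 + 2.9×2.75)×2.75 = 37.36 m²; P = b + 2y√(1+z²) = 5.61 + 2×2.75×3.068 = 22.48 m.
Hydraulic radius R = A/P = 37.36/22.48 = 1.662 m.
From Manning's equation, V = (1/n) R^(2/3) S^(1/2) = (1/0.015) × 1.662^(2/3) × 0.0013^(1/2) = 3.37 m/s.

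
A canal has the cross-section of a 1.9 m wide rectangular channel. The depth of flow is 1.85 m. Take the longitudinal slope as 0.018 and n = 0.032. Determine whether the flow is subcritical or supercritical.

subcritical

Flow area A = b·y = 1.9 × 1.85 = 3.515 m². Wetted perimeter P = b + 2y = 1.9 + 2×1.85 = 5.6 m.
Hydraulic radius R = A/P = 3.515/5.6 = 0.6277 m.
V = (1/n) R^(2/3) √S = (1/0.032) × 0.6277^(2/3) × √0.018 = 3.074 m/s. Hydraulic depth D_h = A/T = 3.515/1.9 = 1.85 m.
Froude number Fr = V/√(g·D_h) = 3.074/√(9.81×1.85) = 0.721, which is less than 1, so the flow is subcritical.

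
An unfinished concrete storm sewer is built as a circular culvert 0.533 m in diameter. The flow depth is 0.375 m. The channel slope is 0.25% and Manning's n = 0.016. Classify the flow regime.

For a circular section of diameter D = 0.533 m at depth y = 0.375 m, the central angle is θ = 2 arccos(1 − 2y/D) = 3.98 rad. Then A = (D²/8)(θ − sin θ) = 0.1678 m² and P = Dθ/2 = 1.061 m.
Hydraulic radius R = A/P = 0.1678/1.061 = 0.1581 m.
V = (1/n) R^(2/3) √S = (1/0.016) × 0.1581^(2/3) × √0.0025 = 0.9139 m/s. Hydraulic depth D_h = A/T = 0.1678/0.4868 = 0.3446 m.
Froude number Fr = V/√(g·D_h) = 0.9139/√(9.81×0.3446) = 0.497, which is less than 1, so the flow is subcritical.

subcritical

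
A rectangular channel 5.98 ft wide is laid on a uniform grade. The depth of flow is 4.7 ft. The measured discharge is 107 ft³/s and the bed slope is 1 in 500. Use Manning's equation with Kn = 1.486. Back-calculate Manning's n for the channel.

Flow area A = b·y = 5.98 × 4.7 = 28.11 ft². Wetted perimeter P = b + 2y = 5.98 + 2×4.7 = 15.38 ft.
Hydraulic radius R = A/P = 28.11/15.38 = 1.827 ft.
Rearranging Manning's equation: n = (1.486/Q) A R^(2/3) S^(1/2) = (1.486/107) × 28.11 × 1.827^(2/3) × √0.002 = 0.0261.

n = 0.0261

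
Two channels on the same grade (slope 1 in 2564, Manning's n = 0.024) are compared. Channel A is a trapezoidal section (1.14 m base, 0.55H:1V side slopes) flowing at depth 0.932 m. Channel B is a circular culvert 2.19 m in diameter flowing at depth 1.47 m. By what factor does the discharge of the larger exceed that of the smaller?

2.14

Channel A: With bottom width b = 1.14 m and side slope z = 0.55: A = (b + zy)y = (1.14 + 0.55×0.932)×0.932 = 1.54 m²; P = b + 2y√(1+z²) = 1.14 + 2×0.932×1.141 = 3.267 m. Hydraulic radius R = A/P = 1.54/3.267 = 0.4714 m. Q_A = (1/0.024)·1.54·0.4714^(2/3)·√0.00039 = 0.7677 m³/s.
Channel B: For a circular section of diameter D = 2.19 m at depth y = 1.47 m, the central angle is θ = 2 arccos(1 − 2y/D) = 3.841 rad. Then A = (D²/8)(θ − sin θ) = 2.688 m² and P = Dθ/2 = 4.206 m. Hydraulic radius R = A/P = 2.688/4.206 = 0.6392 m. Q_B = (1/0.024)·2.688·0.6392^(2/3)·√0.00039 = 1.642 m³/s.
The larger discharge is 1.642 m³/s and the smaller is 0.7677 m³/s; the ratio is 2.14.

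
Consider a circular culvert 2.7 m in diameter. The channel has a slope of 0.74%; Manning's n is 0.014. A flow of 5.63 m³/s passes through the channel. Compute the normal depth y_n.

Manning's equation rearranged: A R^(2/3) = nQ / (1·√S) = 0.014 × 5.63 / (√0.0074) = 0.9163.
At y = 1.01 m: A R^(2/3) = 1.312 — over.
At y = 0.706 m: A R^(2/3) = 0.6595 — short.
At y = 0.836 m: A R^(2/3) = 0.9171 — ≈ 0.9163.

y_n = 0.836 m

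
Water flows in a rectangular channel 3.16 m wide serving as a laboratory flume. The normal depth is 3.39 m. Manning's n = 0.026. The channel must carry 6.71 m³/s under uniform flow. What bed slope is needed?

Flow area A = b·y = 3.16 × 3.39 = 10.71 m². Wetted perimeter P = b + 2y = 3.16 + 2×3.39 = 9.94 m.
Hydraulic radius R = A/P = 10.71/9.94 = 1.078 m.
From Manning's equation, S = [nQ / (1 A R^(2/3))]² = [0.026 × 6.71 / (1 × 10.71 × 1.078^(2/3))]² = 0.00024.

S = 0.00024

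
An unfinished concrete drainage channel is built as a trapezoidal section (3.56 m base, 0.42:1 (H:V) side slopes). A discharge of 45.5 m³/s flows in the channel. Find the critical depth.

At critical depth, Q² T / (g A³) = 1, i.e. A³/T = Q²/g = 45.5²/9.81 = 211.
Try y = 1.76 m: A³/T = 85.98 — short.
Try y = 2.32 m: A³/T = 211.3 — ≈ 211.

y_c = 2.32 m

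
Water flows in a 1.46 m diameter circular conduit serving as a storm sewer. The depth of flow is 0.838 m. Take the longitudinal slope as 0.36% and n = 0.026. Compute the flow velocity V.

For a circular section of diameter D = 1.46 m at depth y = 0.838 m, the central angle is θ = 2 arccos(1 − 2y/D) = 3.439 rad. Then A = (D²/8)(θ − sin θ) = 0.9942 m² and P = Dθ/2 = 2.51 m.
Hydraulic radius R = A/P = 0.9942/2.51 = 0.3961 m.
From Manning's equation, V = (1/n) R^(2/3) S^(1/2) = (1/0.026) × 0.3961^(2/3) × 0.0036^(1/2) = 1.24 m/s.

V = 1.24 m/s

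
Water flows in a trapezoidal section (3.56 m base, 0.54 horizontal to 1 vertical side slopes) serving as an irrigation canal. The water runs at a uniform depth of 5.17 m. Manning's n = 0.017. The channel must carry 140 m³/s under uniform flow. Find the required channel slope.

With bottom width b = 3.56 m and side slope z = 0.54: A = (b + zy)y = (3.56 + 0.54×5.17)×5.17 = 32.84 m²; P = b + 2y√(1+z²) = 3.56 + 2×5.17×1.136 = 15.31 m.
Hydraulic radius R = A/P = 32.84/15.31 = 2.145 m.
From Manning's equation, S = [nQ / (1 A R^(2/3))]² = [0.017 × 140 / (1 × 32.84 × 2.145^(2/3))]² = 0.0019.

S = 0.0019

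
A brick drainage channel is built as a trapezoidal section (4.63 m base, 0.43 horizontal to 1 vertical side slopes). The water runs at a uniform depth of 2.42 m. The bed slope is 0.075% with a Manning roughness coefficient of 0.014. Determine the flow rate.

With bottom width b = 4.63 m and side slope z = 0.43: A = (b + zy)y = (4.63 + 0.43×2.42)×2.42 = 13.72 m²; P = b + 2y√(1+z²) = 4.63 + 2×2.42×1.089 = 9.898 m.
Hydraulic radius R = A/P = 13.72/9.898 = 1.386 m.
Manning's equation: Q = (1/n) A R^(2/3) S^(1/2) = (1/0.014) × 13.72 × 1.386^(2/3) × 0.00075^(1/2) = 33.4 m³/s.

Q = 33.4 m³/s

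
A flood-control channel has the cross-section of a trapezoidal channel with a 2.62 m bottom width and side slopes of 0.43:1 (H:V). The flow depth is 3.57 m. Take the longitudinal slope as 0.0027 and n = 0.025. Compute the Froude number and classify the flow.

With bottom width b = 2.62 m and side slope z = 0.43: A = (b + zy)y = (2.62 + 0.43×3.57)×3.57 = 14.83 m²; P = b + 2y√(1+z²) = 2.62 + 2×3.57×1.089 = 10.39 m.
Hydraulic radius R = A/P = 14.83/10.39 = 1.427 m.
V = (1/n) R^(2/3) √S = (1/0.025) × 1.427^(2/3) × √0.0027 = 2.635 m/s. Hydraulic depth D_h = A/T = 14.83/5.69 = 2.607 m.
Froude number Fr = V/√(g·D_h) = 2.635/√(9.81×2.607) = 0.521, which is less than 1, so the flow is subcritical.

subcritical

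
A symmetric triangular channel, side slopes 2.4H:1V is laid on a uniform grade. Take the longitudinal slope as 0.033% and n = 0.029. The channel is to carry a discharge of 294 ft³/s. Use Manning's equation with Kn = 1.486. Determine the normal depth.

y_n = 7.56 ft

Manning's equation rearranged: A R^(2/3) = nQ / (1.486·√S) = 0.029 × 294 / (1.486 × √0.00033) = 315.8.
At y = 6.05 ft: A R^(2/3) = 174.2 — too small.
At y = 7.56 ft: A R^(2/3) = 315.6 — ≈ 315.8.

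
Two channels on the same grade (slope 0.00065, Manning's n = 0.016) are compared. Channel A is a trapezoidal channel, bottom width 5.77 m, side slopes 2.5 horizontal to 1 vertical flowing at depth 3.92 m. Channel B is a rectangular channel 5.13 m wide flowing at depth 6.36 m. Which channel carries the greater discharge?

Channel A: With bottom width b = 5.77 m and side slope z = 2.5: A = (b + zy)y = (5.77 + 2.5×3.92)×3.92 = 61.03 m²; P = b + 2y√(1+z²) = 5.77 + 2×3.92×2.693 = 26.88 m. Hydraulic radius R = A/P = 61.03/26.88 = 2.271 m. Q_A = (1/0.016)·61.03·2.271^(2/3)·√0.00065 = 168 m³/s.
Channel B: Flow area A = b·y = 5.13 × 6.36 = 32.63 m². Wetted perimeter P = b + 2y = 5.13 + 2×6.36 = 17.85 m. Hydraulic radius R = A/P = 32.63/17.85 = 1.828 m. Q_B = (1/0.016)·32.63·1.828^(2/3)·√0.00065 = 77.72 m³/s.
Q_A = 168 m³/s vs Q_B = 77.72 m³/s, so channel A carries more.

channel A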